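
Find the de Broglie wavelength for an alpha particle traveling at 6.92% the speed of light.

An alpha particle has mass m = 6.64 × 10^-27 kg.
4.81 × 10^-15 m

Using the de Broglie relation λ = h/(mv):

v = 6.92% × c = 2.075 × 10^7 m/s

λ = h/(mv)
λ = (6.626 × 10^-34 J·s) / (6.64 × 10^-27 kg × 2.075 × 10^7 m/s)
λ = 4.81 × 10^-15 m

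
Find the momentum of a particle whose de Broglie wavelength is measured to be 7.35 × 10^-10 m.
9.01 × 10^-25 kg·m/s

From the de Broglie relation λ = h/p, we solve for p:

p = h/λ
p = (6.626 × 10^-34 J·s) / (7.35 × 10^-10 m)
p = 9.01 × 10^-25 kg·m/s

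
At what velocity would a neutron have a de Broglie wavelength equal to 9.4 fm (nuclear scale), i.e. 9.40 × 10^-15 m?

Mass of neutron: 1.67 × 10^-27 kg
4.22 × 10^7 m/s

From λ = h/(mv), solve for v:

v = h/(mλ)
v = (6.626 × 10^-34 J·s) / (1.67 × 10^-27 kg × 9.40 × 10^-15 m)
v = 4.22 × 10^7 m/s

Note: This velocity is 14.1% of the speed of light, so relativistic corrections would be needed for a more accurate calculation.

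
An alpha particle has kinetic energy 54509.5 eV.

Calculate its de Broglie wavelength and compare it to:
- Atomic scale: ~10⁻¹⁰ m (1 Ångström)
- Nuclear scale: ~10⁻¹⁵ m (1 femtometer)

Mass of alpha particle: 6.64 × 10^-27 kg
λ = 6.15 × 10^-14 m, which is between nuclear and atomic scales.

Using λ = h/√(2mKE):

KE = 54509.5 eV = 8.733 × 10^-15 J

λ = h/√(2mKE)
λ = (6.626 × 10^-34 J·s) / √(2 × 6.64 × 10^-27 kg × 8.733 × 10^-15 J)
λ = 6.15 × 10^-14 m

Comparison:
- Atomic scale (10⁻¹⁰ m): λ is 0.00062× this size
- Nuclear scale (10⁻¹⁵ m): λ is 62× this size

The wavelength is between nuclear and atomic scales.

This wavelength is appropriate for probing atomic structure but too large for nuclear physics experiments.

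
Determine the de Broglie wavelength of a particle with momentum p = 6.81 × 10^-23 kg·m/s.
9.73 × 10^-12 m

Using the de Broglie relation λ = h/p:

λ = h/p
λ = (6.626 × 10^-34 J·s) / (6.81 × 10^-23 kg·m/s)
λ = 9.73 × 10^-12 m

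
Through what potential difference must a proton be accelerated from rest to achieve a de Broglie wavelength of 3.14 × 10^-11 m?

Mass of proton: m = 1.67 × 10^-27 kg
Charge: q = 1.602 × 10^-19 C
8.32 × 10^-1 V

From λ = h/√(2mqV), we solve for V:

λ² = h²/(2mqV)
V = h²/(2mqλ²)
V = (6.626 × 10^-34 J·s)² / (2 × 1.67 × 10^-27 kg × 1.602 × 10^-19 C × (3.14 × 10^-11 m)²)
V = 8.32 × 10^-1 V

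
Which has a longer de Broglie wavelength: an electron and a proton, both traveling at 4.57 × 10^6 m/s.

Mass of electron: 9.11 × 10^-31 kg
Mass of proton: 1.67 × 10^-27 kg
The electron has the longer wavelength.

Using λ = h/(mv), since both particles have the same velocity, the wavelength depends only on mass.

For electron: λ₁ = h/(m₁v) = 1.59 × 10^-10 m
For proton: λ₂ = h/(m₂v) = 8.68 × 10^-14 m

Since λ ∝ 1/m at constant velocity, the lighter particle has the longer wavelength.

The electron has the longer de Broglie wavelength.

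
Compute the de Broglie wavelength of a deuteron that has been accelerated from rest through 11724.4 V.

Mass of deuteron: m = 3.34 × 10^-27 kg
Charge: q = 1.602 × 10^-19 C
1.87 × 10^-13 m

When a particle is accelerated through voltage V, it gains kinetic energy KE = qV.

The de Broglie wavelength is then λ = h/√(2mqV):

λ = h/√(2mqV)
λ = (6.626 × 10^-34 J·s) / √(2 × 3.34 × 10^-27 kg × 1.602 × 10^-19 C × 11724.4 V)
λ = 1.87 × 10^-13 m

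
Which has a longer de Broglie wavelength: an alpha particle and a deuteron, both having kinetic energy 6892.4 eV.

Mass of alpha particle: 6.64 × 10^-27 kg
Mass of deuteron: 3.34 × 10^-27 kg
The deuteron has the longer wavelength.

Using λ = h/√(2mKE):

For alpha particle: λ₁ = h/√(2m₁KE) = 1.73 × 10^-13 m
For deuteron: λ₂ = h/√(2m₂KE) = 2.44 × 10^-13 m

Since λ ∝ 1/√m at constant kinetic energy, the lighter particle has the longer wavelength.

The deuteron has the longer de Broglie wavelength.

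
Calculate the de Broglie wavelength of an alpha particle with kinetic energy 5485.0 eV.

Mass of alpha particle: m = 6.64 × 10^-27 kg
1.94 × 10^-13 m

Using λ = h/√(2mKE):

First convert KE to Joules: KE = 5485.0 eV = 8.788 × 10^-16 J

λ = h/√(2mKE)
λ = (6.626 × 10^-34 J·s) / √(2 × 6.64 × 10^-27 kg × 8.788 × 10^-16 J)
λ = 1.94 × 10^-13 m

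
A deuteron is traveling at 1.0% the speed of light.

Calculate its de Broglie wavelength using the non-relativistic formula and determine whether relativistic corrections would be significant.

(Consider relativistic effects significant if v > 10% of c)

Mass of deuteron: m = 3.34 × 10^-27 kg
No, relativistic corrections are not needed.

Using the non-relativistic de Broglie formula λ = h/(mv):

v = 1.0% × c = 2.998 × 10^6 m/s

λ = h/(mv)
λ = (6.626 × 10^-34 J·s) / (3.34 × 10^-27 kg × 2.998 × 10^6 m/s)
λ = 6.62 × 10^-14 m

Since v = 1.0% of c < 10% of c, relativistic corrections are NOT significant and this non-relativistic result is a good approximation.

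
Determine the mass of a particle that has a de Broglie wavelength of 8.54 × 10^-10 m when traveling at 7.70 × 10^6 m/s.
1.01 × 10^-31 kg

From the de Broglie relation λ = h/(mv), we solve for m:

m = h/(λv)
m = (6.626 × 10^-34 J·s) / (8.54 × 10^-10 m × 7.70 × 10^6 m/s)
m = 1.01 × 10^-31 kg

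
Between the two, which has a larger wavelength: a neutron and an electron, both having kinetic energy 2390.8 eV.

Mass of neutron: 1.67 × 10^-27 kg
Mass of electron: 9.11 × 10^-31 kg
The electron has the longer wavelength.

Using λ = h/√(2mKE):

For neutron: λ₁ = h/√(2m₁KE) = 5.86 × 10^-13 m
For electron: λ₂ = h/√(2m₂KE) = 2.51 × 10^-11 m

Since λ ∝ 1/√m at constant kinetic energy, the lighter particle has the longer wavelength.

The electron has the longer de Broglie wavelength.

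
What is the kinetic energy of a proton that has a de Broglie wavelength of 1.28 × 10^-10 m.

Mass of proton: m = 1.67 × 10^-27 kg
8.02 × 10^-21 J (or 0.0501 eV)

From λ = h/√(2mKE), we solve for KE:

λ² = h²/(2mKE)
KE = h²/(2mλ²)
KE = (6.626 × 10^-34 J·s)² / (2 × 1.67 × 10^-27 kg × (1.28 × 10^-10 m)²)
KE = 8.02 × 10^-21 J
KE = 0.0501 eV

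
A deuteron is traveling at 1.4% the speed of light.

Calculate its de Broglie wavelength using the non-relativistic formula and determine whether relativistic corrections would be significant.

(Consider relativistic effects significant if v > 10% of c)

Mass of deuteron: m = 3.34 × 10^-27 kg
No, relativistic corrections are not needed.

Using the non-relativistic de Broglie formula λ = h/(mv):

v = 1.4% × c = 4.197 × 10^6 m/s

λ = h/(mv)
λ = (6.626 × 10^-34 J·s) / (3.34 × 10^-27 kg × 4.197 × 10^6 m/s)
λ = 4.73 × 10^-14 m

Since v = 1.4% of c < 10% of c, relativistic corrections are NOT significant and this non-relativistic result is a good approximation.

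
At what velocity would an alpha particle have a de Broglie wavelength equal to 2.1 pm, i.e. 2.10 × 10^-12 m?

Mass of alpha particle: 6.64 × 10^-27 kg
4.75 × 10^4 m/s

From λ = h/(mv), solve for v:

v = h/(mλ)
v = (6.626 × 10^-34 J·s) / (6.64 × 10^-27 kg × 2.10 × 10^-12 m)
v = 4.75 × 10^4 m/s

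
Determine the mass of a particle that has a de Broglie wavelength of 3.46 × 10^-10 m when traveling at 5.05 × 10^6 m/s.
3.79 × 10^-31 kg

From the de Broglie relation λ = h/(mv), we solve for m:

m = h/(λv)
m = (6.626 × 10^-34 J·s) / (3.46 × 10^-10 m × 5.05 × 10^6 m/s)
m = 3.79 × 10^-31 kg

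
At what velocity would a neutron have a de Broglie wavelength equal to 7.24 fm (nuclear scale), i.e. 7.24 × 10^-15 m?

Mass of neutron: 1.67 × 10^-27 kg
5.48 × 10^7 m/s

From λ = h/(mv), solve for v:

v = h/(mλ)
v = (6.626 × 10^-34 J·s) / (1.67 × 10^-27 kg × 7.24 × 10^-15 m)
v = 5.48 × 10^7 m/s

Note: This velocity is 18.3% of the speed of light, so relativistic corrections would be needed for a more accurate calculation.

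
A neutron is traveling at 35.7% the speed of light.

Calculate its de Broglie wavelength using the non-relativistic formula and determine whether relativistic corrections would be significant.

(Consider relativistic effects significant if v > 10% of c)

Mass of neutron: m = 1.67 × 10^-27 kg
Yes, relativistic corrections are needed.

Using the non-relativistic de Broglie formula λ = h/(mv):

v = 35.7% × c = 1.070 × 10^8 m/s

λ = h/(mv)
λ = (6.626 × 10^-34 J·s) / (1.67 × 10^-27 kg × 1.070 × 10^8 m/s)
λ = 3.71 × 10^-15 m

Since v = 35.7% of c > 10% of c, relativistic corrections ARE significant and the actual wavelength would differ from this non-relativistic estimate.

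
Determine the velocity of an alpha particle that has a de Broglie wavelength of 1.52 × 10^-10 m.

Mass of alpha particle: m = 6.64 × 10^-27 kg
6.57 × 10^2 m/s

From the de Broglie relation λ = h/(mv), we solve for v:

v = h/(mλ)
v = (6.626 × 10^-34 J·s) / (6.64 × 10^-27 kg × 1.52 × 10^-10 m)
v = 6.57 × 10^2 m/s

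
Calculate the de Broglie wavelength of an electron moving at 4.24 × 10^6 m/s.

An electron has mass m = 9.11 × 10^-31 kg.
1.72 × 10^-10 m

Using the de Broglie relation λ = h/(mv):

λ = h/(mv)
λ = (6.626 × 10^-34 J·s) / (9.11 × 10^-31 kg × 4.24 × 10^6 m/s)
λ = 1.72 × 10^-10 m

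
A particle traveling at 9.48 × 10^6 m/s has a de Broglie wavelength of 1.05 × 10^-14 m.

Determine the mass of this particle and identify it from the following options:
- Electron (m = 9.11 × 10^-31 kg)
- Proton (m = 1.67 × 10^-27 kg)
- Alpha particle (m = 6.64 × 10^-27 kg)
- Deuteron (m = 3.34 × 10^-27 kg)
The particle is an alpha particle.

From λ = h/(mv), solve for mass:

m = h/(λv)
m = (6.626 × 10^-34 J·s) / (1.05 × 10^-14 m × 9.48 × 10^6 m/s)
m = 6.66 × 10^-27 kg

Comparing with the listed masses, this is closest to an alpha particle.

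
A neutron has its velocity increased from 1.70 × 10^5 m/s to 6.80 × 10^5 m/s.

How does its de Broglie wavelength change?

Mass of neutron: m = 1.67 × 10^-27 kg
The wavelength decreases by a factor of 4.

Using λ = h/(mv):

Initial wavelength: λ₁ = h/(mv₁) = 2.33 × 10^-12 m
Final wavelength: λ₂ = h/(mv₂) = 5.83 × 10^-13 m

Since λ ∝ 1/v, when velocity increases by a factor of 4, the wavelength decreases by a factor of 4.

λ₂/λ₁ = v₁/v₂ = 1/4

The wavelength decreases by a factor of 4.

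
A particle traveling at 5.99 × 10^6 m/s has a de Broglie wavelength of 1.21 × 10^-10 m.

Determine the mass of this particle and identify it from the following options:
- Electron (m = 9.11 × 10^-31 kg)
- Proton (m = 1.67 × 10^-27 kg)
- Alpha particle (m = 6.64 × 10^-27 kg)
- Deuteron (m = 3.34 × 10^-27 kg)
The particle is an electron.

From λ = h/(mv), solve for mass:

m = h/(λv)
m = (6.626 × 10^-34 J·s) / (1.21 × 10^-10 m × 5.99 × 10^6 m/s)
m = 9.14 × 10^-31 kg

Comparing with the listed masses, this is closest to an electron.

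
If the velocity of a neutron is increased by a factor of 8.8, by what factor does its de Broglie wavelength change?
The wavelength decreases by a factor of 8.8.

From λ = h/(mv), the wavelength is inversely proportional to velocity:

λ ∝ 1/v

If v → 8.8v, then λ → λ/8.8

When velocity is increased by a factor of 8.8, the wavelength decreases by a factor of 8.8.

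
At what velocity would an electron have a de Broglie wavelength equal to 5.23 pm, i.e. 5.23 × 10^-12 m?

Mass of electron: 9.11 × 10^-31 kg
1.39 × 10^8 m/s

From λ = h/(mv), solve for v:

v = h/(mλ)
v = (6.626 × 10^-34 J·s) / (9.11 × 10^-31 kg × 5.23 × 10^-12 m)
v = 1.39 × 10^8 m/s

Note: This velocity is 46.4% of the speed of light, so relativistic corrections would be needed for a more accurate calculation.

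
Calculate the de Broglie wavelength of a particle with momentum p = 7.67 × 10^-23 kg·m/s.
8.64 × 10^-12 m

Using the de Broglie relation λ = h/p:

λ = h/p
λ = (6.626 × 10^-34 J·s) / (7.67 × 10^-23 kg·m/s)
λ = 8.64 × 10^-12 m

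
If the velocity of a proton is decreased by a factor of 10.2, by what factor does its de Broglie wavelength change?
The wavelength increases by a factor of 10.2.

From λ = h/(mv), the wavelength is inversely proportional to velocity:

λ ∝ 1/v

If v → v/10.2, then λ → 10.2λ

When velocity is decreased by a factor of 10.2, the wavelength increases by a factor of 10.2.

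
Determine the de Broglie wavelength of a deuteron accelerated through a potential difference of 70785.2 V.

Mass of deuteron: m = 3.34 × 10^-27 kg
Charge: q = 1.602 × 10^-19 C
7.61 × 10^-14 m

When a particle is accelerated through voltage V, it gains kinetic energy KE = qV.

The de Broglie wavelength is then λ = h/√(2mqV):

λ = h/√(2mqV)
λ = (6.626 × 10^-34 J·s) / √(2 × 3.34 × 10^-27 kg × 1.602 × 10^-19 C × 70785.2 V)
λ = 7.61 × 10^-14 m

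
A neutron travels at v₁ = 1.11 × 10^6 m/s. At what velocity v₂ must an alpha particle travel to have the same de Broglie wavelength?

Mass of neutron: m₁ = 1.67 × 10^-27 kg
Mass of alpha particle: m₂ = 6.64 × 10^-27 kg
v₂ = 2.79 × 10^5 m/s

For equal de Broglie wavelengths: λ₁ = λ₂

h/(m₁v₁) = h/(m₂v₂)
m₁v₁ = m₂v₂
v₂ = v₁ · (m₁/m₂)

v₂ = 1.11 × 10^6 m/s × (1.67 × 10^-27 kg / 6.64 × 10^-27 kg)
v₂ = 2.79 × 10^5 m/s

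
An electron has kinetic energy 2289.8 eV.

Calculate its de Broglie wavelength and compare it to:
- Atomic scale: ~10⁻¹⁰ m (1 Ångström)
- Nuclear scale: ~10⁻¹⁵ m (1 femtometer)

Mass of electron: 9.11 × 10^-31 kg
λ = 2.56 × 10^-11 m, which is between nuclear and atomic scales.

Using λ = h/√(2mKE):

KE = 2289.8 eV = 3.669 × 10^-16 J

λ = h/√(2mKE)
λ = (6.626 × 10^-34 J·s) / √(2 × 9.11 × 10^-31 kg × 3.669 × 10^-16 J)
λ = 2.56 × 10^-11 m

Comparison:
- Atomic scale (10⁻¹⁰ m): λ is 0.26× this size
- Nuclear scale (10⁻¹⁵ m): λ is 2.6e+04× this size

The wavelength is between nuclear and atomic scales.

This wavelength is appropriate for probing atomic structure but too large for nuclear physics experiments.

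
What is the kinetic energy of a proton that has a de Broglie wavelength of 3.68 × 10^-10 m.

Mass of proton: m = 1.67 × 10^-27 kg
9.71 × 10^-22 J (or 6.06 × 10^-3 eV)

From λ = h/√(2mKE), we solve for KE:

λ² = h²/(2mKE)
KE = h²/(2mλ²)
KE = (6.626 × 10^-34 J·s)² / (2 × 1.67 × 10^-27 kg × (3.68 × 10^-10 m)²)
KE = 9.71 × 10^-22 J
KE = 6.06 × 10^-3 eV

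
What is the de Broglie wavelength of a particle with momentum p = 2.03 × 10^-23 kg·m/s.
3.26 × 10^-11 m

Using the de Broglie relation λ = h/p:

λ = h/p
λ = (6.626 × 10^-34 J·s) / (2.03 × 10^-23 kg·m/s)
λ = 3.26 × 10^-11 m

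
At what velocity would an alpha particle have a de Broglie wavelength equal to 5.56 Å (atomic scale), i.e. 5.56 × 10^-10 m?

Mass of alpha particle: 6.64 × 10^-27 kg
1.79 × 10^2 m/s

From λ = h/(mv), solve for v:

v = h/(mλ)
v = (6.626 × 10^-34 J·s) / (6.64 × 10^-27 kg × 5.56 × 10^-10 m)
v = 1.79 × 10^2 m/s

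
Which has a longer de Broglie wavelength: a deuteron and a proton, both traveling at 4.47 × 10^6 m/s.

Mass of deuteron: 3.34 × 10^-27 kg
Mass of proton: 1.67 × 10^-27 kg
The proton has the longer wavelength.

Using λ = h/(mv), since both particles have the same velocity, the wavelength depends only on mass.

For deuteron: λ₁ = h/(m₁v) = 4.44 × 10^-14 m
For proton: λ₂ = h/(m₂v) = 8.88 × 10^-14 m

Since λ ∝ 1/m at constant velocity, the lighter particle has the longer wavelength.

The proton has the longer de Broglie wavelength.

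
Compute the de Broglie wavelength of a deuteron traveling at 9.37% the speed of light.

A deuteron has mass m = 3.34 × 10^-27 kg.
7.06 × 10^-15 m

Using the de Broglie relation λ = h/(mv):

v = 9.37% × c = 2.809 × 10^7 m/s

λ = h/(mv)
λ = (6.626 × 10^-34 J·s) / (3.34 × 10^-27 kg × 2.809 × 10^7 m/s)
λ = 7.06 × 10^-15 m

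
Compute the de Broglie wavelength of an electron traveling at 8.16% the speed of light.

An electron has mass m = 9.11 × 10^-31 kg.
2.97 × 10^-11 m

Using the de Broglie relation λ = h/(mv):

v = 8.16% × c = 2.446 × 10^7 m/s

λ = h/(mv)
λ = (6.626 × 10^-34 J·s) / (9.11 × 10^-31 kg × 2.446 × 10^7 m/s)
λ = 2.97 × 10^-11 m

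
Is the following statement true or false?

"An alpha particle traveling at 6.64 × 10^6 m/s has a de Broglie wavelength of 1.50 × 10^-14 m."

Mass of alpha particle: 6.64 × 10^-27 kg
True

The claim is correct.

Using λ = h/(mv):
λ = (6.626 × 10^-34 J·s) / (6.64 × 10^-27 kg × 6.64 × 10^6 m/s)
λ = 1.50 × 10^-14 m

This matches the claimed value.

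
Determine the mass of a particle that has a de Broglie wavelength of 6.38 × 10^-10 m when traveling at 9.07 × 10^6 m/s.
1.15 × 10^-31 kg

From the de Broglie relation λ = h/(mv), we solve for m:

m = h/(λv)
m = (6.626 × 10^-34 J·s) / (6.38 × 10^-10 m × 9.07 × 10^6 m/s)
m = 1.15 × 10^-31 kg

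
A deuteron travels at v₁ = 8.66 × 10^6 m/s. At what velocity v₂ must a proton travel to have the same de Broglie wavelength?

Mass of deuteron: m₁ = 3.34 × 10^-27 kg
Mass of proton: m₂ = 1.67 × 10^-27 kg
v₂ = 1.73 × 10^7 m/s

For equal de Broglie wavelengths: λ₁ = λ₂

h/(m₁v₁) = h/(m₂v₂)
m₁v₁ = m₂v₂
v₂ = v₁ · (m₁/m₂)

v₂ = 8.66 × 10^6 m/s × (3.34 × 10^-27 kg / 1.67 × 10^-27 kg)
v₂ = 1.73 × 10^7 m/s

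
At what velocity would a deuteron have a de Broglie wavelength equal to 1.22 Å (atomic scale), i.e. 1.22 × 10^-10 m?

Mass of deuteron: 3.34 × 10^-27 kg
1.63 × 10^3 m/s

From λ = h/(mv), solve for v:

v = h/(mλ)
v = (6.626 × 10^-34 J·s) / (3.34 × 10^-27 kg × 1.22 × 10^-10 m)
v = 1.63 × 10^3 m/s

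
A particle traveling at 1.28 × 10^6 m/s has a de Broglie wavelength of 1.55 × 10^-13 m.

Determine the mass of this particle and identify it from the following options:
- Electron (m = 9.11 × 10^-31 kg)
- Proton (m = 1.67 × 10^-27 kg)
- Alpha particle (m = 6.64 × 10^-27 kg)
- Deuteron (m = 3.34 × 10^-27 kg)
The particle is a deuteron.

From λ = h/(mv), solve for mass:

m = h/(λv)
m = (6.626 × 10^-34 J·s) / (1.55 × 10^-13 m × 1.28 × 10^6 m/s)
m = 3.34 × 10^-27 kg

Comparing with the listed masses, this is closest to a deuteron.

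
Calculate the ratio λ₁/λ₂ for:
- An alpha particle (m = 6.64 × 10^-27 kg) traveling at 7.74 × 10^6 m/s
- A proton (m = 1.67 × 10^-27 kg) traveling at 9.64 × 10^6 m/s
λ₁/λ₂ = 0.313

Using λ = h/(mv):

λ₁ = h/(m₁v₁) = 1.29 × 10^-14 m
λ₂ = h/(m₂v₂) = 4.12 × 10^-14 m

Ratio λ₁/λ₂ = (m₂v₂)/(m₁v₁)
         = (1.67 × 10^-27 kg × 9.64 × 10^6 m/s) / (6.64 × 10^-27 kg × 7.74 × 10^6 m/s)
         = 0.313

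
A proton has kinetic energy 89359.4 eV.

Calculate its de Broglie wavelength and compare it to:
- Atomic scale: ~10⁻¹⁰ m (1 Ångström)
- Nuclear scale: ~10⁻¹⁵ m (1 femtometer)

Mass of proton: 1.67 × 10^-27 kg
λ = 9.58 × 10^-14 m, which is between nuclear and atomic scales.

Using λ = h/√(2mKE):

KE = 89359.4 eV = 1.432 × 10^-14 J

λ = h/√(2mKE)
λ = (6.626 × 10^-34 J·s) / √(2 × 1.67 × 10^-27 kg × 1.432 × 10^-14 J)
λ = 9.58 × 10^-14 m

Comparison:
- Atomic scale (10⁻¹⁰ m): λ is 0.00096× this size
- Nuclear scale (10⁻¹⁵ m): λ is 96× this size

The wavelength is between nuclear and atomic scales.

This wavelength is appropriate for probing atomic structure but too large for nuclear physics experiments.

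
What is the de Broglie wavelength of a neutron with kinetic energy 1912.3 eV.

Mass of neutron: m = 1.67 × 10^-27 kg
6.55 × 10^-13 m

Using λ = h/√(2mKE):

First convert KE to Joules: KE = 1912.3 eV = 3.064 × 10^-16 J

λ = h/√(2mKE)
λ = (6.626 × 10^-34 J·s) / √(2 × 1.67 × 10^-27 kg × 3.064 × 10^-16 J)
λ = 6.55 × 10^-13 m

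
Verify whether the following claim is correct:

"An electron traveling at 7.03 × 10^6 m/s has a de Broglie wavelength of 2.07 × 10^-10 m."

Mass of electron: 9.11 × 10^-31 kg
False

The claim is incorrect.

Using λ = h/(mv):
λ = (6.626 × 10^-34 J·s) / (9.11 × 10^-31 kg × 7.03 × 10^6 m/s)
λ = 1.03 × 10^-10 m

The actual wavelength differs from the claimed 2.07 × 10^-10 m.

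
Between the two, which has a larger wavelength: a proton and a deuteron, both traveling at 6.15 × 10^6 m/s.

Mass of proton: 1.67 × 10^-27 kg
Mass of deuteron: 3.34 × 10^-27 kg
The proton has the longer wavelength.

Using λ = h/(mv), since both particles have the same velocity, the wavelength depends only on mass.

For proton: λ₁ = h/(m₁v) = 6.45 × 10^-14 m
For deuteron: λ₂ = h/(m₂v) = 3.23 × 10^-14 m

Since λ ∝ 1/m at constant velocity, the lighter particle has the longer wavelength.

The proton has the longer de Broglie wavelength.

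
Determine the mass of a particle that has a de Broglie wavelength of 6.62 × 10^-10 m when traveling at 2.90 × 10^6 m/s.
3.45 × 10^-31 kg

From the de Broglie relation λ = h/(mv), we solve for m:

m = h/(λv)
m = (6.626 × 10^-34 J·s) / (6.62 × 10^-10 m × 2.90 × 10^6 m/s)
m = 3.45 × 10^-31 kg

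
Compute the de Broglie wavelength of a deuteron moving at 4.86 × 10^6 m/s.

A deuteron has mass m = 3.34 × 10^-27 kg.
4.08 × 10^-14 m

Using the de Broglie relation λ = h/(mv):

λ = h/(mv)
λ = (6.626 × 10^-34 J·s) / (3.34 × 10^-27 kg × 4.86 × 10^6 m/s)
λ = 4.08 × 10^-14 m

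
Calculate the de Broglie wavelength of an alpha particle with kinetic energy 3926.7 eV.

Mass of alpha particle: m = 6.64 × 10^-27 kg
2.29 × 10^-13 m

Using λ = h/√(2mKE):

First convert KE to Joules: KE = 3926.7 eV = 6.291 × 10^-16 J

λ = h/√(2mKE)
λ = (6.626 × 10^-34 J·s) / √(2 × 6.64 × 10^-27 kg × 6.291 × 10^-16 J)
λ = 2.29 × 10^-13 m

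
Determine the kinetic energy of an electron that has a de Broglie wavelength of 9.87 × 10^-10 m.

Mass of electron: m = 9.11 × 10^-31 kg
2.47 × 10^-19 J (or 1.54 eV)

From λ = h/√(2mKE), we solve for KE:

λ² = h²/(2mKE)
KE = h²/(2mλ²)
KE = (6.626 × 10^-34 J·s)² / (2 × 9.11 × 10^-31 kg × (9.87 × 10^-10 m)²)
KE = 2.47 × 10^-19 J
KE = 1.54 eV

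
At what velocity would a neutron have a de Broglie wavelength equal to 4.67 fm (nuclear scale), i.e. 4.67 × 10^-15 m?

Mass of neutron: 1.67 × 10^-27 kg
8.50 × 10^7 m/s

From λ = h/(mv), solve for v:

v = h/(mλ)
v = (6.626 × 10^-34 J·s) / (1.67 × 10^-27 kg × 4.67 × 10^-15 m)
v = 8.50 × 10^7 m/s

Note: This velocity is 28.3% of the speed of light, so relativistic corrections would be needed for a more accurate calculation.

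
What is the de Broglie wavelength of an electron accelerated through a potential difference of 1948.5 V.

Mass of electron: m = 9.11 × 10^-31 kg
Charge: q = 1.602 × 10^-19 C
2.78 × 10^-11 m

When a particle is accelerated through voltage V, it gains kinetic energy KE = qV.

The de Broglie wavelength is then λ = h/√(2mqV):

λ = h/√(2mqV)
λ = (6.626 × 10^-34 J·s) / √(2 × 9.11 × 10^-31 kg × 1.602 × 10^-19 C × 1948.5 V)
λ = 2.78 × 10^-11 m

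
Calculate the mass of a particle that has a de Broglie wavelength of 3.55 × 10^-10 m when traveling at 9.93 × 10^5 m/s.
1.88 × 10^-30 kg

From the de Broglie relation λ = h/(mv), we solve for m:

m = h/(λv)
m = (6.626 × 10^-34 J·s) / (3.55 × 10^-10 m × 9.93 × 10^5 m/s)
m = 1.88 × 10^-30 kg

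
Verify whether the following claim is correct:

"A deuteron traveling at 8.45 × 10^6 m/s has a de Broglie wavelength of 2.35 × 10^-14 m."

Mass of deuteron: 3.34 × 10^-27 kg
True

The claim is correct.

Using λ = h/(mv):
λ = (6.626 × 10^-34 J·s) / (3.34 × 10^-27 kg × 8.45 × 10^6 m/s)
λ = 2.35 × 10^-14 m

This matches the claimed value.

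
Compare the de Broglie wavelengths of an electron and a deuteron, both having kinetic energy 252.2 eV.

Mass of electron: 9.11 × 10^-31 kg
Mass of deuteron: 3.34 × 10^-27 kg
The electron has the longer wavelength.

Using λ = h/√(2mKE):

For electron: λ₁ = h/√(2m₁KE) = 7.72 × 10^-11 m
For deuteron: λ₂ = h/√(2m₂KE) = 1.28 × 10^-12 m

Since λ ∝ 1/√m at constant kinetic energy, the lighter particle has the longer wavelength.

The electron has the longer de Broglie wavelength.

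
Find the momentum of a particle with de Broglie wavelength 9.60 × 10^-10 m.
6.90 × 10^-25 kg·m/s

From the de Broglie relation λ = h/p, we solve for p:

p = h/λ
p = (6.626 × 10^-34 J·s) / (9.60 × 10^-10 m)
p = 6.90 × 10^-25 kg·m/s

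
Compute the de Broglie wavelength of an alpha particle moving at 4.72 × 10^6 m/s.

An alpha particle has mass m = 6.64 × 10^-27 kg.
2.11 × 10^-14 m

Using the de Broglie relation λ = h/(mv):

λ = h/(mv)
λ = (6.626 × 10^-34 J·s) / (6.64 × 10^-27 kg × 4.72 × 10^6 m/s)
λ = 2.11 × 10^-14 m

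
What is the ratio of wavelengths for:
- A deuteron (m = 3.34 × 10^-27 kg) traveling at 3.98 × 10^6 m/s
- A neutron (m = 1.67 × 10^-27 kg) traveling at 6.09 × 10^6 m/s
λ₁/λ₂ = 0.765

Using λ = h/(mv):

λ₁ = h/(m₁v₁) = 4.98 × 10^-14 m
λ₂ = h/(m₂v₂) = 6.52 × 10^-14 m

Ratio λ₁/λ₂ = (m₂v₂)/(m₁v₁)
         = (1.67 × 10^-27 kg × 6.09 × 10^6 m/s) / (3.34 × 10^-27 kg × 3.98 × 10^6 m/s)
         = 0.765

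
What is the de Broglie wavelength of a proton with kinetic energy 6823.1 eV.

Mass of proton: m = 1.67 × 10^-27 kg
3.47 × 10^-13 m

Using λ = h/√(2mKE):

First convert KE to Joules: KE = 6823.1 eV = 1.093 × 10^-15 J

λ = h/√(2mKE)
λ = (6.626 × 10^-34 J·s) / √(2 × 1.67 × 10^-27 kg × 1.093 × 10^-15 J)
λ = 3.47 × 10^-13 m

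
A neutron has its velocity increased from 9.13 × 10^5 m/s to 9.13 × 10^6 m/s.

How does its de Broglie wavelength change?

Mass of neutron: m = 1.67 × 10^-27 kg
The wavelength decreases by a factor of 10.

Using λ = h/(mv):

Initial wavelength: λ₁ = h/(mv₁) = 4.35 × 10^-13 m
Final wavelength: λ₂ = h/(mv₂) = 4.35 × 10^-14 m

Since λ ∝ 1/v, when velocity increases by a factor of 10, the wavelength decreases by a factor of 10.

λ₂/λ₁ = v₁/v₂ = 1/10

The wavelength decreases by a factor of 10.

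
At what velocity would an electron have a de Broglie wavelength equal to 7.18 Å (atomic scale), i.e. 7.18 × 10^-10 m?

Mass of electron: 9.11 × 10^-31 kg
1.01 × 10^6 m/s

From λ = h/(mv), solve for v:

v = h/(mλ)
v = (6.626 × 10^-34 J·s) / (9.11 × 10^-31 kg × 7.18 × 10^-10 m)
v = 1.01 × 10^6 m/s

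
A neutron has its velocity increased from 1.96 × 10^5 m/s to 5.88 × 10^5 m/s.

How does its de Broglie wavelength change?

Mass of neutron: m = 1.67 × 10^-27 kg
The wavelength decreases by a factor of 3.

Using λ = h/(mv):

Initial wavelength: λ₁ = h/(mv₁) = 2.02 × 10^-12 m
Final wavelength: λ₂ = h/(mv₂) = 6.75 × 10^-13 m

Since λ ∝ 1/v, when velocity increases by a factor of 3, the wavelength decreases by a factor of 3.

λ₂/λ₁ = v₁/v₂ = 1/3

The wavelength decreases by a factor of 3.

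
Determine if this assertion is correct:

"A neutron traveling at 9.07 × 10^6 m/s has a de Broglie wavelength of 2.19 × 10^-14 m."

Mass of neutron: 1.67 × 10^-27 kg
False

The claim is incorrect.

Using λ = h/(mv):
λ = (6.626 × 10^-34 J·s) / (1.67 × 10^-27 kg × 9.07 × 10^6 m/s)
λ = 4.37 × 10^-14 m

The actual wavelength differs from the claimed 2.19 × 10^-14 m.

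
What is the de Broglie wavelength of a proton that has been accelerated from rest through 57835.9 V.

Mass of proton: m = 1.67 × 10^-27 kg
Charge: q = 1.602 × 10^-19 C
1.19 × 10^-13 m

When a particle is accelerated through voltage V, it gains kinetic energy KE = qV.

The de Broglie wavelength is then λ = h/√(2mqV):

λ = h/√(2mqV)
λ = (6.626 × 10^-34 J·s) / √(2 × 1.67 × 10^-27 kg × 1.602 × 10^-19 C × 57835.9 V)
λ = 1.19 × 10^-13 m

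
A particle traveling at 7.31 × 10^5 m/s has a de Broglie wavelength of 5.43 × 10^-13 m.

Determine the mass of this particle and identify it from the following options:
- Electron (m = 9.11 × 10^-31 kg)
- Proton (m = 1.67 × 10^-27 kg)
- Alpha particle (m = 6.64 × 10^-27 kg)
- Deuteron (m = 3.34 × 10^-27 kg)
The particle is a proton.

From λ = h/(mv), solve for mass:

m = h/(λv)
m = (6.626 × 10^-34 J·s) / (5.43 × 10^-13 m × 7.31 × 10^5 m/s)
m = 1.67 × 10^-27 kg

Comparing with the listed masses, this is closest to a proton.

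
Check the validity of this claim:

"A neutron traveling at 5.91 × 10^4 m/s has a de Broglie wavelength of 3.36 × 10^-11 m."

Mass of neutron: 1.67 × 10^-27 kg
False

The claim is incorrect.

Using λ = h/(mv):
λ = (6.626 × 10^-34 J·s) / (1.67 × 10^-27 kg × 5.91 × 10^4 m/s)
λ = 6.71 × 10^-12 m

The actual wavelength differs from the claimed 3.36 × 10^-11 m.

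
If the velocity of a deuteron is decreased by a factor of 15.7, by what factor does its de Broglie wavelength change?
The wavelength increases by a factor of 15.7.

From λ = h/(mv), the wavelength is inversely proportional to velocity:

λ ∝ 1/v

If v → v/15.7, then λ → 15.7λ

When velocity is decreased by a factor of 15.7, the wavelength increases by a factor of 15.7.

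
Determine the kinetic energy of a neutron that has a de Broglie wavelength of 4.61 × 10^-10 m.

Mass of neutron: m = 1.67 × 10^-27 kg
6.19 × 10^-22 J (or 3.86 × 10^-3 eV)

From λ = h/√(2mKE), we solve for KE:

λ² = h²/(2mKE)
KE = h²/(2mλ²)
KE = (6.626 × 10^-34 J·s)² / (2 × 1.67 × 10^-27 kg × (4.61 × 10^-10 m)²)
KE = 6.19 × 10^-22 J
KE = 3.86 × 10^-3 eV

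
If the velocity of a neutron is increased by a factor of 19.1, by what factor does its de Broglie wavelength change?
The wavelength decreases by a factor of 19.1.

From λ = h/(mv), the wavelength is inversely proportional to velocity:

λ ∝ 1/v

If v → 19.1v, then λ → λ/19.1

When velocity is increased by a factor of 19.1, the wavelength decreases by a factor of 19.1.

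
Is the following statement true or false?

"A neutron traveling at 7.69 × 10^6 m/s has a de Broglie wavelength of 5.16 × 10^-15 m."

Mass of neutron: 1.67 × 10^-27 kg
False

The claim is incorrect.

Using λ = h/(mv):
λ = (6.626 × 10^-34 J·s) / (1.67 × 10^-27 kg × 7.69 × 10^6 m/s)
λ = 5.16 × 10^-14 m

The actual wavelength differs from the claimed 5.16 × 10^-15 m.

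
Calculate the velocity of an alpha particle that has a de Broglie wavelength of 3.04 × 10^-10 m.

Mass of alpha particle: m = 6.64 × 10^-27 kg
3.28 × 10^2 m/s

From the de Broglie relation λ = h/(mv), we solve for v:

v = h/(mλ)
v = (6.626 × 10^-34 J·s) / (6.64 × 10^-27 kg × 3.04 × 10^-10 m)
v = 3.28 × 10^2 m/s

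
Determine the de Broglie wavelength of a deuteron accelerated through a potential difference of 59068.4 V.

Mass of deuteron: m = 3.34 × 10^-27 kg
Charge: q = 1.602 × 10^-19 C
8.33 × 10^-14 m

When a particle is accelerated through voltage V, it gains kinetic energy KE = qV.

The de Broglie wavelength is then λ = h/√(2mqV):

λ = h/√(2mqV)
λ = (6.626 × 10^-34 J·s) / √(2 × 3.34 × 10^-27 kg × 1.602 × 10^-19 C × 59068.4 V)
λ = 8.33 × 10^-14 m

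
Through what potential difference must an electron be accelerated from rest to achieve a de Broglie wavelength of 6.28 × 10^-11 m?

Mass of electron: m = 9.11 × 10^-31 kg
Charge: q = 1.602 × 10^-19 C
381 V

From λ = h/√(2mqV), we solve for V:

λ² = h²/(2mqV)
V = h²/(2mqλ²)
V = (6.626 × 10^-34 J·s)² / (2 × 9.11 × 10^-31 kg × 1.602 × 10^-19 C × (6.28 × 10^-11 m)²)
V = 381 V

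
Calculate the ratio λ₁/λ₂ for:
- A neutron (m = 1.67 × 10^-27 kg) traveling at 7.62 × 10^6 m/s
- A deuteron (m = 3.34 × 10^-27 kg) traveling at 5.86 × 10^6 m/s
λ₁/λ₂ = 1.54

Using λ = h/(mv):

λ₁ = h/(m₁v₁) = 5.21 × 10^-14 m
λ₂ = h/(m₂v₂) = 3.39 × 10^-14 m

Ratio λ₁/λ₂ = (m₂v₂)/(m₁v₁)
         = (3.34 × 10^-27 kg × 5.86 × 10^6 m/s) / (1.67 × 10^-27 kg × 7.62 × 10^6 m/s)
         = 1.54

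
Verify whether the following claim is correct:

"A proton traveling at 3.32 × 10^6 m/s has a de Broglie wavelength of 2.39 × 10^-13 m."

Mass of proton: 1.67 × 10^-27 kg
False

The claim is incorrect.

Using λ = h/(mv):
λ = (6.626 × 10^-34 J·s) / (1.67 × 10^-27 kg × 3.32 × 10^6 m/s)
λ = 1.20 × 10^-13 m

The actual wavelength differs from the claimed 2.39 × 10^-13 m.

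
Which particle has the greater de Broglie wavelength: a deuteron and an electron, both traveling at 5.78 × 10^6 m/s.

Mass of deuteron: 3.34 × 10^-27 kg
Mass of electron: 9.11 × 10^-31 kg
The electron has the longer wavelength.

Using λ = h/(mv), since both particles have the same velocity, the wavelength depends only on mass.

For deuteron: λ₁ = h/(m₁v) = 3.43 × 10^-14 m
For electron: λ₂ = h/(m₂v) = 1.26 × 10^-10 m

Since λ ∝ 1/m at constant velocity, the lighter particle has the longer wavelength.

The electron has the longer de Broglie wavelength.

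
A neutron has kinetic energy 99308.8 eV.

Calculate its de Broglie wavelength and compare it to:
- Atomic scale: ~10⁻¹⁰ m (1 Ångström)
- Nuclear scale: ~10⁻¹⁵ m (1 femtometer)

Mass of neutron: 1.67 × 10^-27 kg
λ = 9.09 × 10^-14 m, which is between nuclear and atomic scales.

Using λ = h/√(2mKE):

KE = 99308.8 eV = 1.591 × 10^-14 J

λ = h/√(2mKE)
λ = (6.626 × 10^-34 J·s) / √(2 × 1.67 × 10^-27 kg × 1.591 × 10^-14 J)
λ = 9.09 × 10^-14 m

Comparison:
- Atomic scale (10⁻¹⁰ m): λ is 0.00091× this size
- Nuclear scale (10⁻¹⁵ m): λ is 91× this size

The wavelength is between nuclear and atomic scales.

This wavelength is appropriate for probing atomic structure but too large for nuclear physics experiments.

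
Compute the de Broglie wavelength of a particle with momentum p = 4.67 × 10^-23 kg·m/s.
1.42 × 10^-11 m

Using the de Broglie relation λ = h/p:

λ = h/p
λ = (6.626 × 10^-34 J·s) / (4.67 × 10^-23 kg·m/s)
λ = 1.42 × 10^-11 m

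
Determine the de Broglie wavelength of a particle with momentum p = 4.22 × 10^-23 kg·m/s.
1.57 × 10^-11 m

Using the de Broglie relation λ = h/p:

λ = h/p
λ = (6.626 × 10^-34 J·s) / (4.22 × 10^-23 kg·m/s)
λ = 1.57 × 10^-11 m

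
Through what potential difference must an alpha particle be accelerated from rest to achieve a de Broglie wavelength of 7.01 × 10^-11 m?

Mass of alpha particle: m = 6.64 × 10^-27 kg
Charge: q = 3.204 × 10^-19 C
2.10 × 10^-2 V

From λ = h/√(2mqV), we solve for V:

λ² = h²/(2mqV)
V = h²/(2mqλ²)
V = (6.626 × 10^-34 J·s)² / (2 × 6.64 × 10^-27 kg × 3.204 × 10^-19 C × (7.01 × 10^-11 m)²)
V = 2.10 × 10^-2 V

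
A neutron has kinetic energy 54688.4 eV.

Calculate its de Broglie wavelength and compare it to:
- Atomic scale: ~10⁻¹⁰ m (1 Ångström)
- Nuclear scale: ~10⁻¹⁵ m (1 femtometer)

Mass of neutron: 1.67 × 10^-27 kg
λ = 1.22 × 10^-13 m, which is between nuclear and atomic scales.

Using λ = h/√(2mKE):

KE = 54688.4 eV = 8.762 × 10^-15 J

λ = h/√(2mKE)
λ = (6.626 × 10^-34 J·s) / √(2 × 1.67 × 10^-27 kg × 8.762 × 10^-15 J)
λ = 1.22 × 10^-13 m

Comparison:
- Atomic scale (10⁻¹⁰ m): λ is 0.0012× this size
- Nuclear scale (10⁻¹⁵ m): λ is 1.2e+02× this size

The wavelength is between nuclear and atomic scales.

This wavelength is appropriate for probing atomic structure but too large for nuclear physics experiments.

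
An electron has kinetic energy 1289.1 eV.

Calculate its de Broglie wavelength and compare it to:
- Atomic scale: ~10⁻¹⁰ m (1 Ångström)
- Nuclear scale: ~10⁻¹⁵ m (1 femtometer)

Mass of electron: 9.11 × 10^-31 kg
λ = 3.42 × 10^-11 m, which is between nuclear and atomic scales.

Using λ = h/√(2mKE):

KE = 1289.1 eV = 2.065 × 10^-16 J

λ = h/√(2mKE)
λ = (6.626 × 10^-34 J·s) / √(2 × 9.11 × 10^-31 kg × 2.065 × 10^-16 J)
λ = 3.42 × 10^-11 m

Comparison:
- Atomic scale (10⁻¹⁰ m): λ is 0.34× this size
- Nuclear scale (10⁻¹⁵ m): λ is 3.4e+04× this size

The wavelength is between nuclear and atomic scales.

This wavelength is appropriate for probing atomic structure but too large for nuclear physics experiments.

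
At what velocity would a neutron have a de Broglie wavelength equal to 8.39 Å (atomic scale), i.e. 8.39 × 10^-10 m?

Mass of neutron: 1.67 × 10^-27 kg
4.73 × 10^2 m/s

From λ = h/(mv), solve for v:

v = h/(mλ)
v = (6.626 × 10^-34 J·s) / (1.67 × 10^-27 kg × 8.39 × 10^-10 m)
v = 4.73 × 10^2 m/s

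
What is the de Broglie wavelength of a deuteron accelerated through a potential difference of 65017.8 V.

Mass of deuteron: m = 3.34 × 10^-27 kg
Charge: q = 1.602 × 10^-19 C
7.94 × 10^-14 m

When a particle is accelerated through voltage V, it gains kinetic energy KE = qV.

The de Broglie wavelength is then λ = h/√(2mqV):

λ = h/√(2mqV)
λ = (6.626 × 10^-34 J·s) / √(2 × 3.34 × 10^-27 kg × 1.602 × 10^-19 C × 65017.8 V)
λ = 7.94 × 10^-14 m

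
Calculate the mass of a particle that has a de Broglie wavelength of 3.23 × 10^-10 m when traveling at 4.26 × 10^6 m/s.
4.82 × 10^-31 kg

From the de Broglie relation λ = h/(mv), we solve for m:

m = h/(λv)
m = (6.626 × 10^-34 J·s) / (3.23 × 10^-10 m × 4.26 × 10^6 m/s)
m = 4.82 × 10^-31 kg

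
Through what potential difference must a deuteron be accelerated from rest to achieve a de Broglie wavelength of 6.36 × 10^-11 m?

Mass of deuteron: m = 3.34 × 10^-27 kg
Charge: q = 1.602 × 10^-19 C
1.01 × 10^-1 V

From λ = h/√(2mqV), we solve for V:

λ² = h²/(2mqV)
V = h²/(2mqλ²)
V = (6.626 × 10^-34 J·s)² / (2 × 3.34 × 10^-27 kg × 1.602 × 10^-19 C × (6.36 × 10^-11 m)²)
V = 1.01 × 10^-1 V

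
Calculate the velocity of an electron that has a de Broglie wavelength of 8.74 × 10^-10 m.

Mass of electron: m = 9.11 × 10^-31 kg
8.32 × 10^5 m/s

From the de Broglie relation λ = h/(mv), we solve for v:

v = h/(mλ)
v = (6.626 × 10^-34 J·s) / (9.11 × 10^-31 kg × 8.74 × 10^-10 m)
v = 8.32 × 10^5 m/s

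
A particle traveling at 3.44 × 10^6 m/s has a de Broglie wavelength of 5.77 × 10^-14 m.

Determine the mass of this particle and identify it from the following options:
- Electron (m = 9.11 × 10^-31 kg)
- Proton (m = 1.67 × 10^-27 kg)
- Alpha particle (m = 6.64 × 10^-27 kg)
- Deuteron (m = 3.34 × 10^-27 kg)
The particle is a deuteron.

From λ = h/(mv), solve for mass:

m = h/(λv)
m = (6.626 × 10^-34 J·s) / (5.77 × 10^-14 m × 3.44 × 10^6 m/s)
m = 3.34 × 10^-27 kg

Comparing with the listed masses, this is closest to a deuteron.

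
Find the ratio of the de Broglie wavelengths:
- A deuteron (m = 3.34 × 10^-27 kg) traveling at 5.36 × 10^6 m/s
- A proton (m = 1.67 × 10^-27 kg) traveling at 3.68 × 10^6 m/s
λ₁/λ₂ = 0.343

Using λ = h/(mv):

λ₁ = h/(m₁v₁) = 3.70 × 10^-14 m
λ₂ = h/(m₂v₂) = 1.08 × 10^-13 m

Ratio λ₁/λ₂ = (m₂v₂)/(m₁v₁)
         = (1.67 × 10^-27 kg × 3.68 × 10^6 m/s) / (3.34 × 10^-27 kg × 5.36 × 10^6 m/s)
         = 0.343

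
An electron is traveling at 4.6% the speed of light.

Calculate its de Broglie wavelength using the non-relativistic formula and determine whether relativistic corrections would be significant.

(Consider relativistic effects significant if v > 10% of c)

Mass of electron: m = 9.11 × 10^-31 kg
No, relativistic corrections are not needed.

Using the non-relativistic de Broglie formula λ = h/(mv):

v = 4.6% × c = 1.379 × 10^7 m/s

λ = h/(mv)
λ = (6.626 × 10^-34 J·s) / (9.11 × 10^-31 kg × 1.379 × 10^7 m/s)
λ = 5.27 × 10^-11 m

Since v = 4.6% of c < 10% of c, relativistic corrections are NOT significant and this non-relativistic result is a good approximation.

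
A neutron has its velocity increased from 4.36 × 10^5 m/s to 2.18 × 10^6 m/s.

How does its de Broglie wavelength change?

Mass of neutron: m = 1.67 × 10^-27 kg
The wavelength decreases by a factor of 5.

Using λ = h/(mv):

Initial wavelength: λ₁ = h/(mv₁) = 9.10 × 10^-13 m
Final wavelength: λ₂ = h/(mv₂) = 1.82 × 10^-13 m

Since λ ∝ 1/v, when velocity increases by a factor of 5, the wavelength decreases by a factor of 5.

λ₂/λ₁ = v₁/v₂ = 1/5

The wavelength decreases by a factor of 5.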